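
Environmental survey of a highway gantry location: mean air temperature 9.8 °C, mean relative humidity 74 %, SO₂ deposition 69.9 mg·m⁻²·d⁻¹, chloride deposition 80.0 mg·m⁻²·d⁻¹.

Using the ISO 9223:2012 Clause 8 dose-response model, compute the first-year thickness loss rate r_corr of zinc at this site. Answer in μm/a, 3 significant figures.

r_corr = 3.38 μm/a

zinc: T≤10 °C ⇒ hinge +0.038·(9.8−10) = -0.0076
  Pd branch = 0.0129·Pd^0.44·e^(0.046·RH+f) = 2.496 μm/a
  Sd branch = 0.0175·Sd^0.57·e^(0.008·RH+0.085·T) = 0.8844 μm/a
  r_corr = 2.496 + 0.8844 = 3.38 μm/a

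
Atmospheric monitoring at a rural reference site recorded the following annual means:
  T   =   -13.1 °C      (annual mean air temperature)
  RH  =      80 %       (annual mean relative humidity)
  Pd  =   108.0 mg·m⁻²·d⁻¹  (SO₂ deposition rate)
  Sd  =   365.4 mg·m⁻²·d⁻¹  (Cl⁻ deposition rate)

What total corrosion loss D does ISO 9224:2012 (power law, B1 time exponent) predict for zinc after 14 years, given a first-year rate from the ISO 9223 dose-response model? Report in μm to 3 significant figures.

zinc: T≤10 °C ⇒ hinge +0.038·(-13.1−10) = -0.8778
  SO₂ term: 0.0129·108.0^0.44·exp(0.046·80-0.8778) = 1.668
  Sd branch = 0.0175·Sd^0.57·e^(0.008·RH+0.085·T) = 0.3149 μm/a
  sum: 1.668 + 0.3149 → r_corr = 1.983 μm/a
Long-term exponent b (ISO 9224 Table 2, B1) = 0.813
  D(14) = 1.983 × 14^0.813 = 1.983 × 8.547 = 16.95 μm

D(14) = 17.0 μm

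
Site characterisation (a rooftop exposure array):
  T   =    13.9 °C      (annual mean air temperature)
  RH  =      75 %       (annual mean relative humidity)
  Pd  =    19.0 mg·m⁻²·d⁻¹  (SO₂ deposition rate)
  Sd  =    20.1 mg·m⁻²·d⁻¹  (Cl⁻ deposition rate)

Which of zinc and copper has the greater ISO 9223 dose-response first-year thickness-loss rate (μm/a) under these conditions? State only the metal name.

zinc

zinc: f(T) = -0.071·(T−10) [T>10 °C] = -0.2769
  Pd branch = 0.0129·Pd^0.44·e^(0.046·RH+f) = 1.125 μm/a
  Cl⁻ term: 0.0175·20.1^0.57·exp(0.008·75+0.085·13.9) = 0.5749
  sum: 1.125 + 0.5749 → r_corr = 1.7 μm/a
copper: T>10 °C ⇒ hinge -0.080·(13.9−10) = -0.3120
  SO₂ term: 0.0053·19.0^0.26·exp(0.059·75-0.3120) = 0.6966
  Cl⁻ term: 0.01025·20.1^0.27·exp(0.036·75+0.049·13.9) = 0.6776
  sum: 0.6966 + 0.6776 → r_corr = 1.374 μm/a
Ordering by μm/a: zinc (1.7) > copper (1.37)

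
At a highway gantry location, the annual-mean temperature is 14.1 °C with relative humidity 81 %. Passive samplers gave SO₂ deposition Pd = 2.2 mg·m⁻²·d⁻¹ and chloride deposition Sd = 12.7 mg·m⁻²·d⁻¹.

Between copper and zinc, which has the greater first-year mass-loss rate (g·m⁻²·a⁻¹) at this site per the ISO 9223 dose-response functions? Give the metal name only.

copper

copper: T>10 °C ⇒ hinge -0.080·(14.1−10) = -0.3280
  sulphur-dioxide contribution → 0.5576 μm/a
  chloride contribution → 0.7503 μm/a
  total first-year rate 1.308 μm/a
  mass loss = 1.308 μm/a × 8.96 g/cm³ = 11.72 g·m⁻²·a⁻¹
zinc: temperature factor f = -0.071·(4.1) = -0.2911
  sulphur-dioxide contribution → 0.5663 μm/a
  chloride contribution → 0.4722 μm/a
  total first-year rate 1.038 μm/a
  mass loss = 1.038 μm/a × 7.14 g/cm³ = 7.415 g·m⁻²·a⁻¹
Ordering by g·m⁻²·a⁻¹: copper (11.7) > zinc (7.41)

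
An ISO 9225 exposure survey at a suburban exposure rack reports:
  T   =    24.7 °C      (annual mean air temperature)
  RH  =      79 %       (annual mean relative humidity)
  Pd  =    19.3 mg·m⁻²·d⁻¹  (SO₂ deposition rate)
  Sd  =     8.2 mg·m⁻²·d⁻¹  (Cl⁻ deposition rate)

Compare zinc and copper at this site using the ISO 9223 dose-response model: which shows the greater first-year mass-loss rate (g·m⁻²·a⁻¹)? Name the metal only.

copper

zinc: f(T) = -0.071·(T−10) [T>10 °C] = -1.0437
  sulphur-dioxide contribution → 0.6327 μm/a
  chloride contribution → 0.8916 μm/a
  total first-year rate 1.524 μm/a
  mass loss = 1.524 μm/a × 7.14 g/cm³ = 10.88 g·m⁻²·a⁻¹
copper: f(T) = -0.080·(T−10) [T>10 °C] = -1.1760
  sulphur-dioxide contribution → 0.3733 μm/a
  chloride contribution → 1.043 μm/a
  ⇒ r_corr(copper) = 1.416 μm/a
  mass loss = 1.416 μm/a × 8.96 g/cm³ = 12.69 g·m⁻²·a⁻¹
Ordering by g·m⁻²·a⁻¹: copper (12.7) > zinc (10.9)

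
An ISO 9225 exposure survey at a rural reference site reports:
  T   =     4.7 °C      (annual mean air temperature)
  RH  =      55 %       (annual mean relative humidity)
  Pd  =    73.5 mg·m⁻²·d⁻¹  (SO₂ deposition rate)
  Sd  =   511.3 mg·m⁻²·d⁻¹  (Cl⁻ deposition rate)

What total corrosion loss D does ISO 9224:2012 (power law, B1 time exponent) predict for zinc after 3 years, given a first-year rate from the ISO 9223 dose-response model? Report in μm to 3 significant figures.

D(3) = 5.61 μm

zinc: f(T) = +0.038·(T−10) [T≤10 °C] = -0.2014
  sulphur-dioxide contribution → 0.8771 μm/a
  chloride contribution → 1.418 μm/a
  ⇒ r_corr(zinc) = 2.295 μm/a
Long-term exponent b (ISO 9224 Table 2, B1) = 0.813
  D(3) = 2.295 × 3^0.813 = 2.295 × 2.443 = 5.606 μm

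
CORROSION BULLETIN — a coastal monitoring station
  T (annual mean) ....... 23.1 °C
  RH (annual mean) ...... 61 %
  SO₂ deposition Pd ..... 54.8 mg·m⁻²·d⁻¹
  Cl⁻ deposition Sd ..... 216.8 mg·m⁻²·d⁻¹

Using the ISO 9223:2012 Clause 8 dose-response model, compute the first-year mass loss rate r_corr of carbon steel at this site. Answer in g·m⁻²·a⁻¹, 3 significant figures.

carbon steel: temperature factor f = -0.054·(13.1) = -0.7074
  sulphur-dioxide contribution → 23.7 μm/a
  chloride contribution → 54.01 μm/a
  total first-year rate 77.71 μm/a
Convert to mass loss: 77.71 μm/a × 7.85 g/cm³ = 610 g·m⁻²·a⁻¹

r_corr = 610 g·m⁻²·a⁻¹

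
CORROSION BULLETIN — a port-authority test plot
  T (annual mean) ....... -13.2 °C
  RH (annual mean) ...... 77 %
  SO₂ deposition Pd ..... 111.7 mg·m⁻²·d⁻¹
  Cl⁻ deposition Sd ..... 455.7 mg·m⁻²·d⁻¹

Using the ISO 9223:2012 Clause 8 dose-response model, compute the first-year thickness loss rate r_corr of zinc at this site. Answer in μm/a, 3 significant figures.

zinc: T≤10 °C ⇒ hinge +0.038·(-13.2−10) = -0.8816
  sulphur-dioxide contribution → 1.469 μm/a
  chloride contribution → 0.3457 μm/a
  ⇒ r_corr(zinc) = 1.815 μm/a

r_corr = 1.82 μm/a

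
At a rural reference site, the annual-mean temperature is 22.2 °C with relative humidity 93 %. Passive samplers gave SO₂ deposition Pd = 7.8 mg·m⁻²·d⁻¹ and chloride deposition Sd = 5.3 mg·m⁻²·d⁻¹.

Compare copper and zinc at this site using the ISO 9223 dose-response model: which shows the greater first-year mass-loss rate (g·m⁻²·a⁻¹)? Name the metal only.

copper: f(T) = -0.080·(T−10) [T>10 °C] = -0.9760
  SO₂ term: 0.0053·7.8^0.26·exp(0.059·93-0.9760) = 0.8229
  Sd branch = 0.01025·Sd^0.27·e^(0.036·RH+0.049·T) = 1.357 μm/a
  r_corr = 0.8229 + 1.357 = 2.18 μm/a
  mass loss = 2.18 μm/a × 8.96 g/cm³ = 19.54 g·m⁻²·a⁻¹
zinc: T>10 °C ⇒ hinge -0.071·(22.2−10) = -0.8662
  Pd branch = 0.0129·Pd^0.44·e^(0.046·RH+f) = 0.9657 μm/a
  Cl⁻ term: 0.0175·5.3^0.57·exp(0.008·93+0.085·22.2) = 0.6288
  sum: 0.9657 + 0.6288 → r_corr = 1.594 μm/a
  mass loss = 1.594 μm/a × 7.14 g/cm³ = 11.38 g·m⁻²·a⁻¹
Ordering by g·m⁻²·a⁻¹: copper (19.5) > zinc (11.4)

copper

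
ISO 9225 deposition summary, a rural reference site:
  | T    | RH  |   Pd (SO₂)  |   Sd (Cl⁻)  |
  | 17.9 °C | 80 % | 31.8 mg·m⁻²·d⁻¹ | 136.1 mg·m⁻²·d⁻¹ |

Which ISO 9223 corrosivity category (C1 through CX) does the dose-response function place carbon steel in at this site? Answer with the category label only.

C5

carbon steel: f(T) = -0.054·(T−10) [T>10 °C] = -0.4266
  sulphur-dioxide contribution → 34.58 μm/a
  chloride contribution → 61.53 μm/a
  ⇒ r_corr(carbon steel) = 96.11 μm/a
Category bounds: 80…200 μm/a bracket r_corr ⇒ C5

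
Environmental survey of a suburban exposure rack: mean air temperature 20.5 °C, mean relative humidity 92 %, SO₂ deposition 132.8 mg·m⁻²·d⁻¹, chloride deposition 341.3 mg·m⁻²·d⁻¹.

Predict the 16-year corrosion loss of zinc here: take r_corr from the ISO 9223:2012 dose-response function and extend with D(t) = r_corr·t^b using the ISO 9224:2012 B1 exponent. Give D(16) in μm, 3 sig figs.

D(16) = 89.8 μm

zinc: f(T) = -0.071·(T−10) [T>10 °C] = -0.7455
  Pd branch = 0.0129·Pd^0.44·e^(0.046·RH+f) = 3.622 μm/a
  Sd branch = 0.0175·Sd^0.57·e^(0.008·RH+0.085·T) = 5.799 μm/a
  sum: 3.622 + 5.799 → r_corr = 9.421 μm/a
Power-law: D(16) = r_corr · 16^0.813
  D(16) = 9.421 × 16^0.813 = 9.421 × 9.527 = 89.75 μm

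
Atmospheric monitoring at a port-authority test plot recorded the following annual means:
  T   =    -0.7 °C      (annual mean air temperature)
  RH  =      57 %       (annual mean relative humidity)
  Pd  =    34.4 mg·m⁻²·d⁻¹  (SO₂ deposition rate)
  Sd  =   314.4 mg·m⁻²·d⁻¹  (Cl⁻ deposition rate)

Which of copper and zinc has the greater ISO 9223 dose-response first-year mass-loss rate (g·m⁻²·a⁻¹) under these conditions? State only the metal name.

copper: f(T) = +0.126·(T−10) [T≤10 °C] = -1.3482
  SO₂ term: 0.0053·34.4^0.26·exp(0.059·57-1.3482) = 0.09972
  Cl⁻ term: 0.01025·314.4^0.27·exp(0.036·57+0.049·-0.7) = 0.3642
  r_corr = 0.09972 + 0.3642 = 0.4639 μm/a
  mass loss = 0.4639 μm/a × 8.96 g/cm³ = 4.157 g·m⁻²·a⁻¹
zinc: T≤10 °C ⇒ hinge +0.038·(-0.7−10) = -0.4066
  Pd branch = 0.0129·Pd^0.44·e^(0.046·RH+f) = 0.5608 μm/a
  Cl⁻ term: 0.0175·314.4^0.57·exp(0.008·57+0.085·-0.7) = 0.6899
  r_corr = 0.5608 + 0.6899 = 1.251 μm/a
  mass loss = 1.251 μm/a × 7.14 g/cm³ = 8.93 g·m⁻²·a⁻¹
Ordering by g·m⁻²·a⁻¹: zinc (8.93) > copper (4.16)

zinc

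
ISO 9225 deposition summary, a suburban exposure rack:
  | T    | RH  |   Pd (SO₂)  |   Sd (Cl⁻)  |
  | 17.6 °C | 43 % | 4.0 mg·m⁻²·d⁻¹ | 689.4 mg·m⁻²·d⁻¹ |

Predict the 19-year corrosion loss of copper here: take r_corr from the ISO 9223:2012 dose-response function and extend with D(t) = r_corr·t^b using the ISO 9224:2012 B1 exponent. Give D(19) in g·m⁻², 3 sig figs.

copper: temperature factor f = -0.080·(7.6) = -0.6080
  sulphur-dioxide contribution → 0.05231 μm/a
  chloride contribution → 0.6667 μm/a
  total first-year rate 0.719 μm/a
ISO 9224: D(t) = r_corr · t^b with b = 0.667 (copper, B1)
  D(19) = 0.719 × 19^0.667 = 0.719 × 7.127 = 5.125 μm
  Mass loss = 5.125 μm × 8.96 g/cm³ = 45.92 g·m⁻²

D(19) = 45.9 g·m⁻²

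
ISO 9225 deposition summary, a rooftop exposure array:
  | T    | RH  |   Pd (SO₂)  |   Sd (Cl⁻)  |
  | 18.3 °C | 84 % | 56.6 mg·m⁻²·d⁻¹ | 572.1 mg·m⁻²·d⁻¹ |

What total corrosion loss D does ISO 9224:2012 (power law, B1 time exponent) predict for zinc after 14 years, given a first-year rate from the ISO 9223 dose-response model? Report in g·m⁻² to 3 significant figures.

D(14) = 492 g·m⁻²

zinc: temperature factor f = -0.071·(8.3) = -0.5893
  SO₂ term: 0.0129·56.6^0.44·exp(0.046·84-0.5893) = 2.014
  Cl⁻ term: 0.0175·572.1^0.57·exp(0.008·84+0.085·18.3) = 6.056
  sum: 2.014 + 6.056 → r_corr = 8.07 μm/a
Power-law: D(14) = r_corr · 14^0.813
  D(14) = 8.07 × 14^0.813 = 8.07 × 8.547 = 68.97 μm
  Mass loss = 68.97 μm × 7.14 g/cm³ = 492.5 g·m⁻²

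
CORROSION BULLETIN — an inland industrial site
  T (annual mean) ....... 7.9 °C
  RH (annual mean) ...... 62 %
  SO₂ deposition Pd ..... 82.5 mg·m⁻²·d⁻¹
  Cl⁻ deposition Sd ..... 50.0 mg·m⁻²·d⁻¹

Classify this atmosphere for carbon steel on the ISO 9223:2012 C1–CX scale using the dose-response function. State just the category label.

carbon steel: T≤10 °C ⇒ hinge +0.150·(7.9−10) = -0.3150
  sulphur-dioxide contribution → 44.28 μm/a
  chloride contribution → 12.24 μm/a
  ⇒ r_corr(carbon steel) = 56.52 μm/a
Category bounds: 50…80 μm/a bracket r_corr ⇒ C4

C4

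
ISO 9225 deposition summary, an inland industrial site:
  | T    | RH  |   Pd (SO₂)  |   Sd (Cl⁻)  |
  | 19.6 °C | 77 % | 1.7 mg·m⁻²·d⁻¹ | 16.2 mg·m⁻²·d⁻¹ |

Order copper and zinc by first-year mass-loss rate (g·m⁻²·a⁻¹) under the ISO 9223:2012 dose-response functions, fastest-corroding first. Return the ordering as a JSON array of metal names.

copper: f(T) = -0.080·(T−10) [T>10 °C] = -0.7680
  sulphur-dioxide contribution → 0.2652 μm/a
  chloride contribution → 0.9084 μm/a
  total first-year rate 1.174 μm/a
  mass loss = 1.174 μm/a × 8.96 g/cm³ = 10.52 g·m⁻²·a⁻¹
zinc: temperature factor f = -0.071·(9.6) = -0.6816
  sulphur-dioxide contribution → 0.2846 μm/a
  chloride contribution → 0.8385 μm/a
  total first-year rate 1.123 μm/a
  mass loss = 1.123 μm/a × 7.14 g/cm³ = 8.019 g·m⁻²·a⁻¹
Ordering by g·m⁻²·a⁻¹: copper (10.5) > zinc (8.02)

["copper", "zinc"]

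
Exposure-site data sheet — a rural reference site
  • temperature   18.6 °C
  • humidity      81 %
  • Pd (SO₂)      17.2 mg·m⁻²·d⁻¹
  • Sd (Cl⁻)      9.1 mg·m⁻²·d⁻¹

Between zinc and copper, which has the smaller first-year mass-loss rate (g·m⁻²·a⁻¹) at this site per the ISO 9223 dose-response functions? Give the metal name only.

zinc: temperature factor f = -0.071·(8.6) = -0.6106
  Pd branch = 0.0129·Pd^0.44·e^(0.046·RH+f) = 1.017 μm/a
  Cl⁻ term: 0.0175·9.1^0.57·exp(0.008·81+0.085·18.6) = 0.5724
  sum: 1.017 + 0.5724 → r_corr = 1.589 μm/a
  mass loss = 1.589 μm/a × 7.14 g/cm³ = 11.35 g·m⁻²·a⁻¹
copper: f(T) = -0.080·(T−10) [T>10 °C] = -0.6880
  SO₂ term: 0.0053·17.2^0.26·exp(0.059·81-0.6880) = 0.6641
  Cl⁻ term: 0.01025·9.1^0.27·exp(0.036·81+0.049·18.6) = 0.8548
  r_corr = 0.6641 + 0.8548 = 1.519 μm/a
  mass loss = 1.519 μm/a × 8.96 g/cm³ = 13.61 g·m⁻²·a⁻¹
Ordering by g·m⁻²·a⁻¹: copper (13.6) > zinc (11.3)

zinc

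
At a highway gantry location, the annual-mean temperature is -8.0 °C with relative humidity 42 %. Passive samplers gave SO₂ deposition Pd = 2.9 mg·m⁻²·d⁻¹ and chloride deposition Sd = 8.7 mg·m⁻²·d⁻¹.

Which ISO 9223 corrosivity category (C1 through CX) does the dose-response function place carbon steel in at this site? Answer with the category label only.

carbon steel: temperature factor f = +0.150·(-18.0) = -2.7000
  sulphur-dioxide contribution → 0.4793 μm/a
  chloride contribution → 1.133 μm/a
  total first-year rate 1.612 μm/a
1.61 μm/a falls in (1.3, 25] for carbon steel → category C2

C2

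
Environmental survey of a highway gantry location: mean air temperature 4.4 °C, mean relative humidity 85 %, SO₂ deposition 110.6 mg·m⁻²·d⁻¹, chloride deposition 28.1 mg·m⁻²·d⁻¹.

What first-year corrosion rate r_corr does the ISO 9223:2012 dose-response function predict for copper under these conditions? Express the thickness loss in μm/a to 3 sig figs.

copper: f(T) = +0.126·(T−10) [T≤10 °C] = -0.7056
  Pd branch = 0.0053·Pd^0.26·e^(0.059·RH+f) = 1.34 μm/a
  Sd branch = 0.01025·Sd^0.27·e^(0.036·RH+0.049·T) = 0.6675 μm/a
  sum: 1.34 + 0.6675 → r_corr = 2.008 μm/a

r_corr = 2.01 μm/a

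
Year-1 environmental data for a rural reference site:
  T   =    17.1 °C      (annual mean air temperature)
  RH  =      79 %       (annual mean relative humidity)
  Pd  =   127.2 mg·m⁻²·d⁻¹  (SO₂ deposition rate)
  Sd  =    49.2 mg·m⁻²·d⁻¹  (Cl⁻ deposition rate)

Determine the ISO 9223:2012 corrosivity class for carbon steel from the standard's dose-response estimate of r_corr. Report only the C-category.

C5

carbon steel: f(T) = -0.054·(T−10) [T>10 °C] = -0.3834
  sulphur-dioxide contribution → 72.78 μm/a
  chloride contribution → 30.68 μm/a
  total first-year rate 103.5 μm/a
Category bounds: 80…200 μm/a bracket r_corr ⇒ C5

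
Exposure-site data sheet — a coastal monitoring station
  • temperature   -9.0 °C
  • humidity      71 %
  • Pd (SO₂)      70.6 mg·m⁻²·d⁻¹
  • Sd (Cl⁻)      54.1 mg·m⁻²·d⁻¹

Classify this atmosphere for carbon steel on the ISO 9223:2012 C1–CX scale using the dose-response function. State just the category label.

carbon steel: f(T) = +0.150·(T−10) [T≤10 °C] = -2.8500
  SO₂ term: 1.77·70.6^0.52·exp(0.02·71-2.8500) = 3.875
  Sd branch = 0.102·Sd^0.62·e^(0.033·RH+0.04·T) = 8.798 μm/a
  r_corr = 3.875 + 8.798 = 12.67 μm/a
ISO 9223 Table 2 (carbon steel): 1.3 < 12.7 ≤ 25 μm/a ⇒ C2

C2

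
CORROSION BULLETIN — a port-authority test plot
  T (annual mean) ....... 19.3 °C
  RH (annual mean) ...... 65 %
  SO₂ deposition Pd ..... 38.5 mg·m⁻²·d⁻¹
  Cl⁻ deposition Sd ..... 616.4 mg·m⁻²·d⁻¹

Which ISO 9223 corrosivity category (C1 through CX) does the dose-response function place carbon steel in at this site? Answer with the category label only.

C5

carbon steel: T>10 °C ⇒ hinge -0.054·(19.3−10) = -0.5022
  Pd branch = 1.77·Pd^0.52·e^(0.02·RH+f) = 26.24 μm/a
  Cl⁻ term: 0.102·616.4^0.62·exp(0.033·65+0.04·19.3) = 101.2
  sum: 26.24 + 101.2 → r_corr = 127.4 μm/a
ISO 9223 Table 2 (carbon steel): 80 < 127 ≤ 200 μm/a ⇒ C5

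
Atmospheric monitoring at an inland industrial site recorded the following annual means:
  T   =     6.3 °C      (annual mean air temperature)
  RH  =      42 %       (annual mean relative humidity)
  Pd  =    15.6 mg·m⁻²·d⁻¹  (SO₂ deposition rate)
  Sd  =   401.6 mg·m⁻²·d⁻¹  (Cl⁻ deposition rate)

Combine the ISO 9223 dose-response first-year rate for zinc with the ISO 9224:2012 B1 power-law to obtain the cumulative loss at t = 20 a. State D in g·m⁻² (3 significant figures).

D(20) = 125 g·m⁻²

zinc: f(T) = +0.038·(T−10) [T≤10 °C] = -0.1406
  sulphur-dioxide contribution → 0.2592 μm/a
  chloride contribution → 1.276 μm/a
  total first-year rate 1.535 μm/a
Power-law: D(20) = r_corr · 20^0.813
  D(20) = 1.535 × 20^0.813 = 1.535 × 11.42 = 17.53 μm
  Mass loss = 17.53 μm × 7.14 g/cm³ = 125.2 g·m⁻²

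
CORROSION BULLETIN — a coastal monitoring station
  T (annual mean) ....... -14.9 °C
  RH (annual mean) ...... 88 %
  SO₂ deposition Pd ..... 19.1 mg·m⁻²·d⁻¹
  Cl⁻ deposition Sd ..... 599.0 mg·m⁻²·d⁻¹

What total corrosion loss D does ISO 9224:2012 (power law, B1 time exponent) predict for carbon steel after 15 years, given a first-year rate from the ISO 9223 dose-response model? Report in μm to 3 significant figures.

carbon steel: f(T) = +0.150·(T−10) [T≤10 °C] = -3.7350
  Pd branch = 1.77·Pd^0.52·e^(0.02·RH+f) = 1.139 μm/a
  Cl⁻ term: 0.102·599.0^0.62·exp(0.033·88+0.04·-14.9) = 54.07
  r_corr = 1.139 + 54.07 = 55.21 μm/a
Power-law: D(15) = r_corr · 15^0.523
  D(15) = 55.21 × 15^0.523 = 55.21 × 4.122 = 227.6 μm

D(15) = 228 μm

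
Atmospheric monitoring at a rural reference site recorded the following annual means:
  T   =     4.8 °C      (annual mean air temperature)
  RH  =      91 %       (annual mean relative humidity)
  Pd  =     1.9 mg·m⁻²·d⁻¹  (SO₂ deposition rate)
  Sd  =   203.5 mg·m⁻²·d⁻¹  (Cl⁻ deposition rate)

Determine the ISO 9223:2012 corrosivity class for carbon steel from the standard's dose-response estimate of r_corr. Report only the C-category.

C4

carbon steel: f(T) = +0.150·(T−10) [T≤10 °C] = -0.7800
  sulphur-dioxide contribution → 6.992 μm/a
  chloride contribution → 67.22 μm/a
  ⇒ r_corr(carbon steel) = 74.21 μm/a
Category bounds: 50…80 μm/a bracket r_corr ⇒ C4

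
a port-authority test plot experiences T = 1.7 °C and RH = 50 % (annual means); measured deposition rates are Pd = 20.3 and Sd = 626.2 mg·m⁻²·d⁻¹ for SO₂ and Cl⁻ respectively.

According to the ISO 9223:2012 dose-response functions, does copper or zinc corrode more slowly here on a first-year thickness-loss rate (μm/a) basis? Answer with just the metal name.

copper

copper: temperature factor f = +0.126·(-8.3) = -1.0458
  sulphur-dioxide contribution → 0.07784 μm/a
  chloride contribution → 0.3835 μm/a
  total first-year rate 0.4613 μm/a
zinc: f(T) = +0.038·(T−10) [T≤10 °C] = -0.3154
  sulphur-dioxide contribution → 0.353 μm/a
  chloride contribution → 1.185 μm/a
  ⇒ r_corr(zinc) = 1.538 μm/a
Ordering by μm/a: zinc (1.54) > copper (0.461)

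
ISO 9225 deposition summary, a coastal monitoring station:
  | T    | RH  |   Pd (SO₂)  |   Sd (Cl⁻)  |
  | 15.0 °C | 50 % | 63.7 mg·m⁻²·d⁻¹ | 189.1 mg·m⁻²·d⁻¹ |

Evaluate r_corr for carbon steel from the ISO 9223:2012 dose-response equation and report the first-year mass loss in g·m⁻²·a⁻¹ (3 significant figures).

r_corr = 446 g·m⁻²·a⁻¹

carbon steel: f(T) = -0.054·(T−10) [T>10 °C] = -0.2700
  Pd branch = 1.77·Pd^0.52·e^(0.02·RH+f) = 31.85 μm/a
  Cl⁻ term: 0.102·189.1^0.62·exp(0.033·50+0.04·15.0) = 24.96
  sum: 31.85 + 24.96 → r_corr = 56.82 μm/a
Convert to mass loss: 56.82 μm/a × 7.85 g/cm³ = 446 g·m⁻²·a⁻¹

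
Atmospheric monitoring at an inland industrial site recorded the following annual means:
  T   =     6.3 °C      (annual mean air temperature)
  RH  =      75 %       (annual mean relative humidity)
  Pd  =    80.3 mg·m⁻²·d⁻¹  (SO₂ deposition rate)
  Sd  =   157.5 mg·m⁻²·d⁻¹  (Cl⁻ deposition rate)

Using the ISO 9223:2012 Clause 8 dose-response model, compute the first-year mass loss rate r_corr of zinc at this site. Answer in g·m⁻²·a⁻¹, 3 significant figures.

zinc: T≤10 °C ⇒ hinge +0.038·(6.3−10) = -0.1406
  SO₂ term: 0.0129·80.3^0.44·exp(0.046·75-0.1406) = 2.432
  Cl⁻ term: 0.0175·157.5^0.57·exp(0.008·75+0.085·6.3) = 0.9742
  r_corr = 2.432 + 0.9742 = 3.406 μm/a
Convert to mass loss: 3.406 μm/a × 7.14 g/cm³ = 24.32 g·m⁻²·a⁻¹

r_corr = 24.3 g·m⁻²·a⁻¹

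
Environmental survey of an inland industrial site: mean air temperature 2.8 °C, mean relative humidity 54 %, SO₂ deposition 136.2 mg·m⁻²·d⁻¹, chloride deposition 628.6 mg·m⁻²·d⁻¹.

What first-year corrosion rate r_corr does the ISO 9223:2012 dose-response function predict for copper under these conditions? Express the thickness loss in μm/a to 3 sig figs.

r_corr = 0.654 μm/a

copper: T≤10 °C ⇒ hinge +0.126·(2.8−10) = -0.9072
  SO₂ term: 0.0053·136.2^0.26·exp(0.059·54-0.9072) = 0.1857
  Sd branch = 0.01025·Sd^0.27·e^(0.036·RH+0.049·T) = 0.4679 μm/a
  sum: 0.1857 + 0.4679 → r_corr = 0.6536 μm/a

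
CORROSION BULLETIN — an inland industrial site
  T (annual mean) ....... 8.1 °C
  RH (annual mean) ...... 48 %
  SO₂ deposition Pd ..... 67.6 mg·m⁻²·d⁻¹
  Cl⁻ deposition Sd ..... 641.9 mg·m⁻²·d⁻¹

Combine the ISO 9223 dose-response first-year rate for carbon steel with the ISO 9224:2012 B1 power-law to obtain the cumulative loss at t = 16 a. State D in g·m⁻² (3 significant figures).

carbon steel: T≤10 °C ⇒ hinge +0.150·(8.1−10) = -0.2850
  Pd branch = 1.77·Pd^0.52·e^(0.02·RH+f) = 31.1 μm/a
  Cl⁻ term: 0.102·641.9^0.62·exp(0.033·48+0.04·8.1) = 37.83
  r_corr = 31.1 + 37.83 = 68.93 μm/a
Power-law: D(16) = r_corr · 16^0.523
  D(16) = 68.93 × 16^0.523 = 68.93 × 4.263 = 293.9 μm
  Mass loss = 293.9 μm × 7.85 g/cm³ = 2307 g·m⁻²

D(16) = 2.31e+03 g·m⁻²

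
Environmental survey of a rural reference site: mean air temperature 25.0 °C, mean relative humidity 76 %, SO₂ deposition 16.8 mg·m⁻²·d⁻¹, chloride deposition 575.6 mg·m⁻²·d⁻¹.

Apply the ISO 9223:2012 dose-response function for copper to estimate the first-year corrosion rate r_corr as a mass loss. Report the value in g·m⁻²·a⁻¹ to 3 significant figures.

r_corr = 29.5 g·m⁻²·a⁻¹

copper: T>10 °C ⇒ hinge -0.080·(25.0−10) = -1.2000
  Pd branch = 0.0053·Pd^0.26·e^(0.059·RH+f) = 0.2945 μm/a
  Cl⁻ term: 0.01025·575.6^0.27·exp(0.036·76+0.049·25.0) = 2.994
  sum: 0.2945 + 2.994 → r_corr = 3.288 μm/a
Convert to mass loss: 3.288 μm/a × 8.96 g/cm³ = 29.46 g·m⁻²·a⁻¹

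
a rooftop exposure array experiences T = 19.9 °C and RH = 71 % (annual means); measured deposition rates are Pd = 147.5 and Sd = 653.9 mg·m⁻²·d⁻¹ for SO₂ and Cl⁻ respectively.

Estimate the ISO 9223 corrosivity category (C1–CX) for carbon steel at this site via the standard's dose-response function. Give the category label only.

C5

carbon steel: temperature factor f = -0.054·(9.9) = -0.5346
  Pd branch = 1.77·Pd^0.52·e^(0.02·RH+f) = 57.58 μm/a
  Sd branch = 0.102·Sd^0.62·e^(0.033·RH+0.04·T) = 131.1 μm/a
  sum: 57.58 + 131.1 → r_corr = 188.6 μm/a
ISO 9223 Table 2 (carbon steel): 80 < 189 ≤ 200 μm/a ⇒ C5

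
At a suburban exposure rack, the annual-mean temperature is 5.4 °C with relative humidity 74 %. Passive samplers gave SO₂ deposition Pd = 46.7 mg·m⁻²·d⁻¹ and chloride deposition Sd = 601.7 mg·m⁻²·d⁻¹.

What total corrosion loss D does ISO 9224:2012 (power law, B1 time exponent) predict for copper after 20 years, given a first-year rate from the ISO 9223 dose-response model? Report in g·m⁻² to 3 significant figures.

copper: T≤10 °C ⇒ hinge +0.126·(5.4−10) = -0.5796
  sulphur-dioxide contribution → 0.6349 μm/a
  chloride contribution → 1.079 μm/a
  ⇒ r_corr(copper) = 1.714 μm/a
Power-law: D(20) = r_corr · 20^0.667
  D(20) = 1.714 × 20^0.667 = 1.714 × 7.375 = 12.64 μm
  Mass loss = 12.64 μm × 8.96 g/cm³ = 113.3 g·m⁻²

D(20) = 113 g·m⁻²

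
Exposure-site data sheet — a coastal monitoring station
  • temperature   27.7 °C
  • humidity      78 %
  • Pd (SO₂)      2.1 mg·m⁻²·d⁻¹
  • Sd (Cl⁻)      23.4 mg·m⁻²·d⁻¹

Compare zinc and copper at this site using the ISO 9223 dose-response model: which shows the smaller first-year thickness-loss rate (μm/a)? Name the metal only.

copper

zinc: T>10 °C ⇒ hinge -0.071·(27.7−10) = -1.2567
  SO₂ term: 0.0129·2.1^0.44·exp(0.046·78-1.2567) = 0.184
  Sd branch = 0.0175·Sd^0.57·e^(0.008·RH+0.085·T) = 2.075 μm/a
  sum: 0.184 + 2.075 → r_corr = 2.259 μm/a
copper: T>10 °C ⇒ hinge -0.080·(27.7−10) = -1.4160
  Pd branch = 0.0053·Pd^0.26·e^(0.059·RH+f) = 0.1555 μm/a
  Sd branch = 0.01025·Sd^0.27·e^(0.036·RH+0.049·T) = 1.547 μm/a
  sum: 0.1555 + 1.547 → r_corr = 1.702 μm/a
Ordering by μm/a: zinc (2.26) > copper (1.7)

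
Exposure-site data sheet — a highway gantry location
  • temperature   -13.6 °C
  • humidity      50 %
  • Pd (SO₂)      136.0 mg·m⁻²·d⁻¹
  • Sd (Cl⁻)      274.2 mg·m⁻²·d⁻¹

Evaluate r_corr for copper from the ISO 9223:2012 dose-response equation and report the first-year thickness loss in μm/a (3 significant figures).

r_corr = 0.164 μm/a

copper: temperature factor f = +0.126·(-23.6) = -2.9736
  sulphur-dioxide contribution → 0.01857 μm/a
  chloride contribution → 0.145 μm/a
  total first-year rate 0.1636 μm/a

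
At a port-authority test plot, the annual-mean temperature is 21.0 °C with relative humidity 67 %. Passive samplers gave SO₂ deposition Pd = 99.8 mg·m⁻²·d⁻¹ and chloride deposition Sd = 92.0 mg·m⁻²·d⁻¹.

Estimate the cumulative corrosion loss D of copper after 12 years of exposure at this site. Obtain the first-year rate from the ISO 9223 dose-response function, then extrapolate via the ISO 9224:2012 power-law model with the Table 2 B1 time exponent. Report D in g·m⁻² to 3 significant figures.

copper: temperature factor f = -0.080·(11.0) = -0.8800
  SO₂ term: 0.0053·99.8^0.26·exp(0.059·67-0.8800) = 0.379
  Sd branch = 0.01025·Sd^0.27·e^(0.036·RH+0.049·T) = 1.085 μm/a
  sum: 0.379 + 1.085 → r_corr = 1.464 μm/a
Power-law: D(12) = r_corr · 12^0.667
  D(12) = 1.464 × 12^0.667 = 1.464 × 5.246 = 7.679 μm
  Mass loss = 7.679 μm × 8.96 g/cm³ = 68.8 g·m⁻²

D(12) = 68.8 g·m⁻²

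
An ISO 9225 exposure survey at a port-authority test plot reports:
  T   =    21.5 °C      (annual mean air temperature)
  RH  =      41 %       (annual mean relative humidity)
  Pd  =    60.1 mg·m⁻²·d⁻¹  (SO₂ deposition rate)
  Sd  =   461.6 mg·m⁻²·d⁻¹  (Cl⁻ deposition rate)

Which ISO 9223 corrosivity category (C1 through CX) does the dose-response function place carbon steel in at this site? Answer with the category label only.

carbon steel: temperature factor f = -0.054·(11.5) = -0.6210
  sulphur-dioxide contribution → 18.17 μm/a
  chloride contribution → 41.83 μm/a
  total first-year rate 60.01 μm/a
Category bounds: 50…80 μm/a bracket r_corr ⇒ C4

C4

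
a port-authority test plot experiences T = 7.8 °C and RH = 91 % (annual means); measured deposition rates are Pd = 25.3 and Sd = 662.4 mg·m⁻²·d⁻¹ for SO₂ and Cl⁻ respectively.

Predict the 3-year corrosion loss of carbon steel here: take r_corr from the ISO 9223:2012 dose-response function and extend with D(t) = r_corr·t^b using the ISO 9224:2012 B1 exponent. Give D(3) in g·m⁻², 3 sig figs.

carbon steel: T≤10 °C ⇒ hinge +0.150·(7.8−10) = -0.3300
  SO₂ term: 1.77·25.3^0.52·exp(0.02·91-0.3300) = 42.14
  Cl⁻ term: 0.102·662.4^0.62·exp(0.033·91+0.04·7.8) = 157.5
  sum: 42.14 + 157.5 → r_corr = 199.7 μm/a
Long-term exponent b (ISO 9224 Table 2, B1) = 0.523
  D(3) = 199.7 × 3^0.523 = 199.7 × 1.776 = 354.7 μm
  Mass loss = 354.7 μm × 7.85 g/cm³ = 2784 g·m⁻²

D(3) = 2.78e+03 g·m⁻²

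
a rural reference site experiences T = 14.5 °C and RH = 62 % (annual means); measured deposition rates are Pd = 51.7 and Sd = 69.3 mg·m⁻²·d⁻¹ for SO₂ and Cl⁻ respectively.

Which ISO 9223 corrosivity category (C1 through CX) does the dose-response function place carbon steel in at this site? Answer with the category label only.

carbon steel: temperature factor f = -0.054·(4.5) = -0.2430
  sulphur-dioxide contribution → 37.32 μm/a
  chloride contribution → 19.51 μm/a
  ⇒ r_corr(carbon steel) = 56.84 μm/a
Category bounds: 50…80 μm/a bracket r_corr ⇒ C4

C4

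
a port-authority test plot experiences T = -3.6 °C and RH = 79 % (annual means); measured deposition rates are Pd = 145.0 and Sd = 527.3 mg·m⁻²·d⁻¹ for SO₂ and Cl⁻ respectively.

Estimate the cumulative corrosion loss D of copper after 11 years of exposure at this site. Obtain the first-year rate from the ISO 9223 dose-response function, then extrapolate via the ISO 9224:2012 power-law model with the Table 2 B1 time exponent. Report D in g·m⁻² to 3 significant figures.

D(11) = 51.9 g·m⁻²

copper: temperature factor f = +0.126·(-13.6) = -1.7136
  Pd branch = 0.0053·Pd^0.26·e^(0.059·RH+f) = 0.3684 μm/a
  Cl⁻ term: 0.01025·527.3^0.27·exp(0.036·79+0.049·-3.6) = 0.8021
  r_corr = 0.3684 + 0.8021 = 1.17 μm/a
Power-law: D(11) = r_corr · 11^0.667
  D(11) = 1.17 × 11^0.667 = 1.17 × 4.95 = 5.794 μm
  Mass loss = 5.794 μm × 8.96 g/cm³ = 51.91 g·m⁻²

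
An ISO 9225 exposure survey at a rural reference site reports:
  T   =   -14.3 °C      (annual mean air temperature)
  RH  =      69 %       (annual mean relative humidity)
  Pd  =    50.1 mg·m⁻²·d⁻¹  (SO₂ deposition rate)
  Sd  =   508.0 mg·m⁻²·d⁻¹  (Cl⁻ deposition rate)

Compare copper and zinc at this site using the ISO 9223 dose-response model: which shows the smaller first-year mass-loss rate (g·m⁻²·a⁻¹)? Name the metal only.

copper

copper: f(T) = +0.126·(T−10) [T≤10 °C] = -3.0618
  SO₂ term: 0.0053·50.1^0.26·exp(0.059·69-3.0618) = 0.04023
  Cl⁻ term: 0.01025·508.0^0.27·exp(0.036·69+0.049·-14.3) = 0.3279
  r_corr = 0.04023 + 0.3279 = 0.3682 μm/a
  mass loss = 0.3682 μm/a × 8.96 g/cm³ = 3.299 g·m⁻²·a⁻¹
zinc: temperature factor f = +0.038·(-24.3) = -0.9234
  Pd branch = 0.0129·Pd^0.44·e^(0.046·RH+f) = 0.6854 μm/a
  Sd branch = 0.0175·Sd^0.57·e^(0.008·RH+0.085·T) = 0.3142 μm/a
  r_corr = 0.6854 + 0.3142 = 0.9996 μm/a
  mass loss = 0.9996 μm/a × 7.14 g/cm³ = 7.137 g·m⁻²·a⁻¹
Ordering by g·m⁻²·a⁻¹: zinc (7.14) > copper (3.3)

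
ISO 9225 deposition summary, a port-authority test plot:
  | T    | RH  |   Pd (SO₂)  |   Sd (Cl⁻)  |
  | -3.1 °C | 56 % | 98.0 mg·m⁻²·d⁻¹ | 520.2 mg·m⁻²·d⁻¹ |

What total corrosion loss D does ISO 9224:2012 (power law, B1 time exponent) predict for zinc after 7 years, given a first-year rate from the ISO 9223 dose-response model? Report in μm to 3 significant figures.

D(7) = 7.39 μm

zinc: T≤10 °C ⇒ hinge +0.038·(-3.1−10) = -0.4978
  Pd branch = 0.0129·Pd^0.44·e^(0.046·RH+f) = 0.775 μm/a
  Sd branch = 0.0175·Sd^0.57·e^(0.008·RH+0.085·T) = 0.7437 μm/a
  sum: 0.775 + 0.7437 → r_corr = 1.519 μm/a
Power-law: D(7) = r_corr · 7^0.813
  D(7) = 1.519 × 7^0.813 = 1.519 × 4.865 = 7.388 μm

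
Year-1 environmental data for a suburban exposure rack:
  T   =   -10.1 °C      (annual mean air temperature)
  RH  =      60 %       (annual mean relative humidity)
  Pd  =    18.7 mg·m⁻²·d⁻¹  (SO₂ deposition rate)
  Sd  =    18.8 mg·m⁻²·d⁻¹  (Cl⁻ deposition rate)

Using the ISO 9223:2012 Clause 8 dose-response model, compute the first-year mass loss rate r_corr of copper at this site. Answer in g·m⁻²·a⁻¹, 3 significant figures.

r_corr = 1.35 g·m⁻²·a⁻¹

copper: f(T) = +0.126·(T−10) [T≤10 °C] = -2.5326
  SO₂ term: 0.0053·18.7^0.26·exp(0.059·60-2.5326) = 0.03108
  Sd branch = 0.01025·Sd^0.27·e^(0.036·RH+0.049·T) = 0.1196 μm/a
  sum: 0.03108 + 0.1196 → r_corr = 0.1507 μm/a
Convert to mass loss: 0.1507 μm/a × 8.96 g/cm³ = 1.35 g·m⁻²·a⁻¹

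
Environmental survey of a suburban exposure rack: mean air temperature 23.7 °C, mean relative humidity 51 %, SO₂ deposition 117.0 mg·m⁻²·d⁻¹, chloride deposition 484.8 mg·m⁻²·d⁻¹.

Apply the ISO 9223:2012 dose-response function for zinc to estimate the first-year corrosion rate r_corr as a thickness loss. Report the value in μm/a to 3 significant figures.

zinc: f(T) = -0.071·(T−10) [T>10 °C] = -0.9727
  SO₂ term: 0.0129·117.0^0.44·exp(0.046·51-0.9727) = 0.414
  Cl⁻ term: 0.0175·484.8^0.57·exp(0.008·51+0.085·23.7) = 6.697
  sum: 0.414 + 6.697 → r_corr = 7.111 μm/a

r_corr = 7.11 μm/a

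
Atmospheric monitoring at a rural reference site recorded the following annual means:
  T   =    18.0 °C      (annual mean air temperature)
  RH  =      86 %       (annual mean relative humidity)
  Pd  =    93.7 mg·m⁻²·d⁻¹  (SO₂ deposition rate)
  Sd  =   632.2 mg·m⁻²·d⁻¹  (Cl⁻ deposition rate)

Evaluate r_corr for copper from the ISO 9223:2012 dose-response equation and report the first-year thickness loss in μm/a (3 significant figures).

copper: temperature factor f = -0.080·(8.0) = -0.6400
  Pd branch = 0.0053·Pd^0.26·e^(0.059·RH+f) = 1.454 μm/a
  Sd branch = 0.01025·Sd^0.27·e^(0.036·RH+0.049·T) = 3.123 μm/a
  sum: 1.454 + 3.123 → r_corr = 4.577 μm/a

r_corr = 4.58 μm/a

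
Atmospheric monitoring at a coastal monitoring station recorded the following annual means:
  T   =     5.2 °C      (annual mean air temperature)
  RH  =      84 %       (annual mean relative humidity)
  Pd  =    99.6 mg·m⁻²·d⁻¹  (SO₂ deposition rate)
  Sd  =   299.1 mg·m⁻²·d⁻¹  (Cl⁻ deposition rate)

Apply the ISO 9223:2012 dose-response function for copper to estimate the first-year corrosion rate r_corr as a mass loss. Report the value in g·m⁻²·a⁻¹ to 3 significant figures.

copper: f(T) = +0.126·(T−10) [T≤10 °C] = -0.6048
  SO₂ term: 0.0053·99.6^0.26·exp(0.059·84-0.6048) = 1.36
  Sd branch = 0.01025·Sd^0.27·e^(0.036·RH+0.049·T) = 1.268 μm/a
  r_corr = 1.36 + 1.268 = 2.628 μm/a
Convert to mass loss: 2.628 μm/a × 8.96 g/cm³ = 23.55 g·m⁻²·a⁻¹

r_corr = 23.5 g·m⁻²·a⁻¹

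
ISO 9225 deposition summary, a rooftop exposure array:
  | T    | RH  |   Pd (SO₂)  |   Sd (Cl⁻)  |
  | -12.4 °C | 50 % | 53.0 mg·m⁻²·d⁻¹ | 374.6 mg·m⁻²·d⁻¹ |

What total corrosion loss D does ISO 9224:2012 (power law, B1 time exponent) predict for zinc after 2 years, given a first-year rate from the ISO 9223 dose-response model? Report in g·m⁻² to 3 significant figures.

D(2) = 7.30 g·m⁻²

zinc: temperature factor f = +0.038·(-22.4) = -0.8512
  sulphur-dioxide contribution → 0.3151 μm/a
  chloride contribution → 0.2667 μm/a
  total first-year rate 0.5818 μm/a
ISO 9224: D(t) = r_corr · t^b with b = 0.813 (zinc, B1)
  D(2) = 0.5818 × 2^0.813 = 0.5818 × 1.757 = 1.022 μm
  Mass loss = 1.022 μm × 7.14 g/cm³ = 7.298 g·m⁻²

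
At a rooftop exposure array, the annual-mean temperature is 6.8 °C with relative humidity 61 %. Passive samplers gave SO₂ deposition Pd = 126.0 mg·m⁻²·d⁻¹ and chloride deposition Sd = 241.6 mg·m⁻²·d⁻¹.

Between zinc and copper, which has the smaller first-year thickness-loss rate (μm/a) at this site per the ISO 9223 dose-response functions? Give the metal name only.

zinc: temperature factor f = +0.038·(-3.2) = -0.1216
  sulphur-dioxide contribution → 1.587 μm/a
  chloride contribution → 1.16 μm/a
  total first-year rate 2.747 μm/a
copper: temperature factor f = +0.126·(-3.2) = -0.4032
  sulphur-dioxide contribution → 0.4553 μm/a
  chloride contribution → 0.5657 μm/a
  ⇒ r_corr(copper) = 1.021 μm/a
Ordering by μm/a: zinc (2.75) > copper (1.02)

copper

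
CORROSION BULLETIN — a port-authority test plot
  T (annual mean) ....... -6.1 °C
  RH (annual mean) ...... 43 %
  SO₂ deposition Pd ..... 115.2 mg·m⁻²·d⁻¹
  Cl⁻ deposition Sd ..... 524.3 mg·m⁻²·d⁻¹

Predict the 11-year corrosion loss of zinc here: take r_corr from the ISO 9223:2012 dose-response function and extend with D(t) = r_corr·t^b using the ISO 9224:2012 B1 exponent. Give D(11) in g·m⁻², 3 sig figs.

D(11) = 46.6 g·m⁻²

zinc: T≤10 °C ⇒ hinge +0.038·(-6.1−10) = -0.6118
  SO₂ term: 0.0129·115.2^0.44·exp(0.046·43-0.6118) = 0.4083
  Sd branch = 0.0175·Sd^0.57·e^(0.008·RH+0.085·T) = 0.5217 μm/a
  r_corr = 0.4083 + 0.5217 = 0.93 μm/a
ISO 9224: D(t) = r_corr · t^b with b = 0.813 (zinc, B1)
  D(11) = 0.93 × 11^0.813 = 0.93 × 7.025 = 6.533 μm
  Mass loss = 6.533 μm × 7.14 g/cm³ = 46.65 g·m⁻²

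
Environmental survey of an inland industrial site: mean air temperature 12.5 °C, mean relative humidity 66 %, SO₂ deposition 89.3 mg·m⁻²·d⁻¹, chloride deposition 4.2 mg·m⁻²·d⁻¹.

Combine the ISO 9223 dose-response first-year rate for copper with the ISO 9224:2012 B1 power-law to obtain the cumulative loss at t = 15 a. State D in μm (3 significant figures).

D(15) = 6.00 μm

copper: T>10 °C ⇒ hinge -0.080·(12.5−10) = -0.2000
  SO₂ term: 0.0053·89.3^0.26·exp(0.059·66-0.2000) = 0.6851
  Cl⁻ term: 0.01025·4.2^0.27·exp(0.036·66+0.049·12.5) = 0.2998
  r_corr = 0.6851 + 0.2998 = 0.985 μm/a
Long-term exponent b (ISO 9224 Table 2, B1) = 0.667
  D(15) = 0.985 × 15^0.667 = 0.985 × 6.088 = 5.996 μm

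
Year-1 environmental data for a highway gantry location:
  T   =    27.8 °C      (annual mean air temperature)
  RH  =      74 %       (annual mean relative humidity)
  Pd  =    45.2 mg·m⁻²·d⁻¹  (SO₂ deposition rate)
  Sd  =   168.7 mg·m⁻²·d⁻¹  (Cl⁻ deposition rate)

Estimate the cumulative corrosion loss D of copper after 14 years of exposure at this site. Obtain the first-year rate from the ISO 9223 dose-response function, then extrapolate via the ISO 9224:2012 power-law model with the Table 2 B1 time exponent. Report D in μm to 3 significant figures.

D(14) = 14.9 μm

copper: T>10 °C ⇒ hinge -0.080·(27.8−10) = -1.4240
  sulphur-dioxide contribution → 0.2706 μm/a
  chloride contribution → 2.294 μm/a
  ⇒ r_corr(copper) = 2.565 μm/a
Long-term exponent b (ISO 9224 Table 2, B1) = 0.667
  D(14) = 2.565 × 14^0.667 = 2.565 × 5.814 = 14.91 μm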